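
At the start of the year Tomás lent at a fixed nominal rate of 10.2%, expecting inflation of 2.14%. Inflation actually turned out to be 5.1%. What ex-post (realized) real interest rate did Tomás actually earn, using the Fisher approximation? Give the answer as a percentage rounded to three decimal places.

5.100%

Ex-post: 10.2% − 5.1% = 5.100%
So the realized real rate is 5.100%.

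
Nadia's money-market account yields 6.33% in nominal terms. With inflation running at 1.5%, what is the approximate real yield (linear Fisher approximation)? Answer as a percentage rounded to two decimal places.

4.83%

r ≈ i − π = 6.33% − 1.5% = 4.83%.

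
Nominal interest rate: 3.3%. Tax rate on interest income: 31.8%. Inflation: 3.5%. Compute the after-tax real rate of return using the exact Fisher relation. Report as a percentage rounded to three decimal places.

-1.207%

After-tax nominal return = 3.3% × (1 − 0.318) = 2.2506%.
1 + r = 1.022506 / 1.03500 = 0.987929
After-tax real rate = 0.987929 − 1 → -1.207%.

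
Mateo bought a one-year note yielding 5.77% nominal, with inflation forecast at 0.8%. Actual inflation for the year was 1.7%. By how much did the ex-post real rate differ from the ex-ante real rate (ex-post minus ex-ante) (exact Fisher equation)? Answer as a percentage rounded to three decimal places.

-0.929%

Ex-ante: (1 + 0.0577)/(1 + 0.0080) − 1 = 4.9306%
Ex-post: (1 + 0.0577)/(1 + 0.0170) − 1 = 4.0020%
Difference (ex-post − ex-ante) = -0.9286% → -0.929%.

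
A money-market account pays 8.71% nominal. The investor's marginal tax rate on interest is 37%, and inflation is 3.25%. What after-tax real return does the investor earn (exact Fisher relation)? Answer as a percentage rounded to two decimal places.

2.17%

After-tax nominal return = 8.71% × (1 − 0.37) = 5.4873%.
1 + r = 1.054873 / 1.03250 = 1.021669
After-tax real rate = 1.021669 − 1 → 2.17%.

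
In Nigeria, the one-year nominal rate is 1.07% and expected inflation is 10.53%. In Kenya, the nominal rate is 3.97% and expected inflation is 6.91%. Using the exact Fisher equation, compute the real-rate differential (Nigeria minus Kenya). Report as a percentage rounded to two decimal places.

-5.81%

Nigeria: (1 + 0.0107)/(1 + 0.1053) − 1 = -8.5588%
Kenya: (1 + 0.0397)/(1 + 0.0691) − 1 = -2.7500%
Differential = -8.5588% − (-2.7500%) = -5.8088% → -5.81%.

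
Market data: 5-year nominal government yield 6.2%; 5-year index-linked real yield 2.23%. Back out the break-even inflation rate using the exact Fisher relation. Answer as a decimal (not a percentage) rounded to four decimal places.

0.0388

(1 + π) = (1 + i)/(1 + r) = 1.06200 / 1.02230 = 1.038834
Break-even inflation = 1.038834 − 1 → 0.0388.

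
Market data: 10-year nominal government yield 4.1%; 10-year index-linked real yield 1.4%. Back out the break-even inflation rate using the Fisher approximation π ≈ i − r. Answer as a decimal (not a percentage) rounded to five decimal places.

0.02700

π ≈ i − r = 4.1% − 1.4% → 0.02700.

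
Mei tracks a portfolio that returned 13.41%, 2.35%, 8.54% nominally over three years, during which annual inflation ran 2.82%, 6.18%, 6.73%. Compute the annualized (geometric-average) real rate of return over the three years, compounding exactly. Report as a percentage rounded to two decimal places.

2.64%

Nominal growth factor = 1.1341 × 1.0235 × 1.0854 = 1.25987952
Price-level growth factor = 1.0282 × 1.0618 × 1.0673 = 1.16521705
Real growth factor = 1.25987952 / 1.16521705 = 1.08124020
Annualized real rate = 1.08124020^(1/3) − 1 = 2.6378% → 2.64%.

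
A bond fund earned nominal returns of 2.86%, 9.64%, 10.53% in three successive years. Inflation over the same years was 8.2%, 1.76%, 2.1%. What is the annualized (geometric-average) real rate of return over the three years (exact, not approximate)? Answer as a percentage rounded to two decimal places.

3.50%

Nominal growth factor = 1.0286 × 1.0964 × 1.1053 = 1.24650986
Price-level growth factor = 1.0820 × 1.0176 × 1.0210 = 1.12416511
Real growth factor = 1.24650986 / 1.12416511 = 1.10883166
Annualized real rate = 1.10883166^(1/3) − 1 = 3.5035% → 3.50%.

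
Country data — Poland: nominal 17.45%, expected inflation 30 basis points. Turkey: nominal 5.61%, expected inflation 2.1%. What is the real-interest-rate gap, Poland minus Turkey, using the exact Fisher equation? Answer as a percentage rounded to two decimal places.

13.66%

Poland: (1 + 0.1745)/(1 + 0.0030) − 1 = 17.0987%
Turkey: (1 + 0.0561)/(1 + 0.0210) − 1 = 3.4378%
Differential = 17.0987% − 3.4378% = 13.6609% → 13.66%.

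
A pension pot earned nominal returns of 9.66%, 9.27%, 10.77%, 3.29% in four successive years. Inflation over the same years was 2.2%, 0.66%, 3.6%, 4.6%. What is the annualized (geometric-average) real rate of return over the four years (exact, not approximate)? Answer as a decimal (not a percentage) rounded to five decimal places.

0.05307

Compound the nominal returns: 1.0966 × 1.0927 × 1.1077 × 1.0329 = 1.37097526.
Compound inflation: 1.0220 × 1.0066 × 1.0360 × 1.0460 = 1.11480591.
Deflate: 1.37097526 / 1.11480591 = 1.22978830.
Annualized real rate = 1.22978830^(1/4) − 1 = 5.3071% → 0.05307.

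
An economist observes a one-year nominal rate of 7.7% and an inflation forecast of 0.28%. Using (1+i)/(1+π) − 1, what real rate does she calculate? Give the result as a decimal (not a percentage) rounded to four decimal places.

By the Fisher identity, 1 + r = (1 + i)/(1 + π).
1 + r = 1.07700 / 1.00280 = 1.073993
r = 1.073993 − 1 = 7.3993%, i.e. 0.0740.

0.0740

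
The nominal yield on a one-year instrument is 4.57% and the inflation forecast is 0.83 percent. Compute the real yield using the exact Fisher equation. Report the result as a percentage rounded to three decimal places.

3.709%

By the Fisher identity, 1 + r = (1 + i)/(1 + π).
1 + r = 1.04570 / 1.00830 = 1.037092
r = 1.037092 − 1 = 3.7092%, i.e. 3.709%.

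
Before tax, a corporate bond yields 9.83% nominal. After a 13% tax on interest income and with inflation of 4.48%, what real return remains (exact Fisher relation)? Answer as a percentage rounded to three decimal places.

After-tax nominal return = 9.83% × (1 − 0.13) = 8.5521%.
1 + r = 1.085521 / 1.04480 = 1.0389749
After-tax real rate = 1.0389749 − 1 → 3.897%.

3.897%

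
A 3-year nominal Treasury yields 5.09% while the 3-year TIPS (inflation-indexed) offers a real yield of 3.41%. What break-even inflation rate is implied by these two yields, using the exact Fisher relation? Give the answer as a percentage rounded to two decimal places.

(1 + π) = (1 + i)/(1 + r) = 1.05090 / 1.03410 = 1.016246
Break-even inflation = 1.016246 − 1 → 1.62%.

1.62%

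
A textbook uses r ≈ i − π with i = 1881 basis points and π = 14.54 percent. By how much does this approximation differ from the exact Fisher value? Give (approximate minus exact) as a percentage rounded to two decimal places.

0.54%

Approximate: r ≈ 18.810% − 14.540% = 4.2700%
Exact: (1 + 0.1881)/(1 + 0.1454) − 1 = 3.7280%
Error = 4.2700% − 3.7280% = 0.5420% → 0.54%.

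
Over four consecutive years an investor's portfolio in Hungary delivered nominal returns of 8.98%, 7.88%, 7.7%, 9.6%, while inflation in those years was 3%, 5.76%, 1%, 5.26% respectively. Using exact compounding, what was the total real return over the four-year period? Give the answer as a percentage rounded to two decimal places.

Compound the nominal returns: 1.0898 × 1.0788 × 1.0770 × 1.0960 = 1.387759.
Compound inflation: 1.0300 × 1.0576 × 1.0100 × 1.0526 = 1.158093.
Deflate: 1.387759 / 1.158093 = 1.198314.
Total real return = 1.198314 − 1 → 19.83%.

19.83%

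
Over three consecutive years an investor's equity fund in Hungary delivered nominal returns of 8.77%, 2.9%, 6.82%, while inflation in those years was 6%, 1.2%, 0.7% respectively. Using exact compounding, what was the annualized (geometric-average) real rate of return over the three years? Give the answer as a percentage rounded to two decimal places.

Compound the nominal returns: 1.0877 × 1.0290 × 1.0682 = 1.19557569.
Compound inflation: 1.0600 × 1.0120 × 1.0070 = 1.08022904.
Deflate: 1.19557569 / 1.08022904 = 1.10677981.
Annualized real rate = 1.10677981^(1/3) − 1 = 3.4397% → 3.44%.

3.44%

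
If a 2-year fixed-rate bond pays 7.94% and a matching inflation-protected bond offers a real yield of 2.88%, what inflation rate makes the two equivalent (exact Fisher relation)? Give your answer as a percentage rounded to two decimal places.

(1 + π) = (1 + i)/(1 + r) = 1.07940 / 1.02880 = 1.049184
Break-even inflation = 1.049184 − 1 → 4.92%.

4.92%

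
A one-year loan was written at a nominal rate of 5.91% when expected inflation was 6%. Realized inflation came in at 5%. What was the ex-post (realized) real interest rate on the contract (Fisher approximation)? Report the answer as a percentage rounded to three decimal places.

Ex-post: 5.91% − 5% = 0.910%
So the realized real rate is 0.910%.

0.910%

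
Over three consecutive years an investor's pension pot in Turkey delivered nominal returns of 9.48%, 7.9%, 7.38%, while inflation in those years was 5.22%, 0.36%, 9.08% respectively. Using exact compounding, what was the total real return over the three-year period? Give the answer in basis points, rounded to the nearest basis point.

1012 basis points

Nominal growth factor = 1.0948 × 1.0790 × 1.0738 = 1.268468
Price-level growth factor = 1.0522 × 1.0036 × 1.0908 = 1.151872
Real growth factor = 1.268468 / 1.151872 = 1.101224
Total real return = 1.101224 − 1 → 1012 basis points.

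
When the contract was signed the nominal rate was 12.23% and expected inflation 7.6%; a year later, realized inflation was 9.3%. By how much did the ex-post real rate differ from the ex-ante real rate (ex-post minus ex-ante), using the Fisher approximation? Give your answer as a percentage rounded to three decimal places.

-1.700%

Ex-ante: 12.23% − 7.6% = 4.630%
Ex-post: 12.23% − 9.3% = 2.930%
Difference (ex-post − ex-ante) = -1.7000% → -1.700%.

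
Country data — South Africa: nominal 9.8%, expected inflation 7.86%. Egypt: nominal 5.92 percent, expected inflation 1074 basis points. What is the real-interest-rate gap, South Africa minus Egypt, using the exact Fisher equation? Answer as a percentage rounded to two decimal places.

South Africa: (1 + 0.0980)/(1 + 0.0786) − 1 = 1.7986%
Egypt: (1 + 0.0592)/(1 + 0.1074) − 1 = -4.3525%
Differential = 1.7986% − (-4.3525%) = 6.1512% → 6.15%.

6.15%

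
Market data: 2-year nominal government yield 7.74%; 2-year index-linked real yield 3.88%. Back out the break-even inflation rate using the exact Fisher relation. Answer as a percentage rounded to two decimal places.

(1 + π) = (1 + i)/(1 + r) = 1.07740 / 1.03880 = 1.037158
Break-even inflation = 1.037158 − 1 → 3.72%.

3.72%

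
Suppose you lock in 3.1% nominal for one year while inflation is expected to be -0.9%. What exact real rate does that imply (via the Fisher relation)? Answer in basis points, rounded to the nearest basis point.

By the Fisher relation, 1 + r = (1 + i)/(1 + π).
1 + r = 1.03100 / 0.99100 = 1.040363
r = 1.040363 − 1 = 4.0363%, i.e. 404 basis points.

404 basis points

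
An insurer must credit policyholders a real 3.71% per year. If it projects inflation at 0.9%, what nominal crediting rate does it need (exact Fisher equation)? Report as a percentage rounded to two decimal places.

(1 + i) = (1 + r)(1 + π) = 1.03710 × 1.00900 = 1.0464339
i = 1.0464339 − 1, so the required nominal rate is 4.64%.

4.64%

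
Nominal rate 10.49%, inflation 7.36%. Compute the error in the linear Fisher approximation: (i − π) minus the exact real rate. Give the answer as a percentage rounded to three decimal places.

0.215%

Approximate: r ≈ 10.490% − 7.360% = 3.1300%
Exact: (1 + 0.1049)/(1 + 0.0736) − 1 = 2.9154%
Error = 3.1300% − 2.9154% = 0.2146% → 0.215%.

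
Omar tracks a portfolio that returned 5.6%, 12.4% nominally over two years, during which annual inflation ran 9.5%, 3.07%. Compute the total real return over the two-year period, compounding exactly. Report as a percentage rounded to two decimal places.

Compound the nominal returns: 1.0560 × 1.1240 = 1.186944.
Compound inflation: 1.0950 × 1.0307 = 1.128617.
Deflate: 1.186944 / 1.128617 = 1.051681.
Total real return = 1.051681 − 1 → 5.17%.

5.17%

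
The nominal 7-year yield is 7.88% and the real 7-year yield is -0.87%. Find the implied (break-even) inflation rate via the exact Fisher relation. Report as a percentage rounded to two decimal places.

8.83%

(1 + π) = (1 + i)/(1 + r) = 1.07880 / 0.99130 = 1.088268
Break-even inflation = 1.088268 − 1 → 8.83%.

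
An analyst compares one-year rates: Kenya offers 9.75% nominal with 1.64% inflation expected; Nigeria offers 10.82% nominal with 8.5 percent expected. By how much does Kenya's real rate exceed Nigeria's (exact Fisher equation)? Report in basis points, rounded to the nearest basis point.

Kenya: (1 + 0.0975)/(1 + 0.0164) − 1 = 7.9791%
Nigeria: (1 + 0.1082)/(1 + 0.0850) − 1 = 2.1382%
Differential = 7.9791% − 2.1382% = 5.8409% → 584 basis points.

584 basis points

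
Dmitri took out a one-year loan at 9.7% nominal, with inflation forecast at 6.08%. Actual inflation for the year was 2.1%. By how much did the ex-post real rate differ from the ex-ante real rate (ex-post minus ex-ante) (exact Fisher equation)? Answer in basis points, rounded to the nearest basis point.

Ex-ante: (1 + 0.0970)/(1 + 0.0608) − 1 = 3.4125%
Ex-post: (1 + 0.0970)/(1 + 0.0210) − 1 = 7.4437%
Difference (ex-post − ex-ante) = 4.0312% → 403 basis points.

403 basis points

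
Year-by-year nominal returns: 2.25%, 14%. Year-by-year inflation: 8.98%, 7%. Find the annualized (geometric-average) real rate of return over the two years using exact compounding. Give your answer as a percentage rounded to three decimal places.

Nominal growth factor = 1.0225 × 1.1400 = 1.16565000
Price-level growth factor = 1.0898 × 1.0700 = 1.16608600
Real growth factor = 1.16565000 / 1.16608600 = 0.99962610
Annualized real rate = 0.99962610^(1/2) − 1 = -0.0187% → -0.019%.

-0.019%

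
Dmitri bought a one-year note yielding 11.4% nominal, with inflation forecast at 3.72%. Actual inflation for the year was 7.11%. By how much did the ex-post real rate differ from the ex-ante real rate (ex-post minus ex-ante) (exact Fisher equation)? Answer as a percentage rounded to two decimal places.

Ex-ante: (1 + 0.1140)/(1 + 0.0372) − 1 = 7.4046%
Ex-post: (1 + 0.1140)/(1 + 0.0711) − 1 = 4.0052%
Difference (ex-post − ex-ante) = -3.3993% → -3.40%.

-3.40%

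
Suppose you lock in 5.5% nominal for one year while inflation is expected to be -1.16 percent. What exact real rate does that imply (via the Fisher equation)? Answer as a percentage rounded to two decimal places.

By the Fisher equation, 1 + r = (1 + i)/(1 + π).
1 + r = 1.05500 / 0.98840 = 1.067382
r = 1.067382 − 1 = 6.7382%, i.e. 6.74%.

6.74%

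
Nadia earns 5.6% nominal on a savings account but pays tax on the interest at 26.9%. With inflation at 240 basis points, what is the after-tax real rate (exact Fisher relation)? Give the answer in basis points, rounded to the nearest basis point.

After-tax nominal return = 5.6% × (1 − 0.269) = 4.0936%.
1 + r = 1.040936 / 1.02400 = 1.016539
After-tax real rate = 1.016539 − 1 → 165 basis points.

165 basis points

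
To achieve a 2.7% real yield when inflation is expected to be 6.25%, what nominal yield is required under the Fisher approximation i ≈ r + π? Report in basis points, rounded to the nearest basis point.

i ≈ r + π = 2.7% + 6.25% = 895 basis points.

895 basis points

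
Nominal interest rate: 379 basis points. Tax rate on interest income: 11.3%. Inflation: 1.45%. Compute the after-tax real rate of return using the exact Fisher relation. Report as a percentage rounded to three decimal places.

1.884%

After-tax nominal return = 3.79% × (1 − 0.113) = 3.36173%.
1 + r = 1.0336173 / 1.01450 = 1.018844
After-tax real rate = 1.018844 − 1 → 1.884%.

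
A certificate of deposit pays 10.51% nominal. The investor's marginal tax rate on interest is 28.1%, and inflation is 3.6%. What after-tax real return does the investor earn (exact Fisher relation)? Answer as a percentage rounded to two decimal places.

After-tax nominal return = 10.51% × (1 − 0.281) = 7.55669%.
1 + r = 1.0755669 / 1.03600 = 1.038192
After-tax real rate = 1.038192 − 1 → 3.82%.

3.82%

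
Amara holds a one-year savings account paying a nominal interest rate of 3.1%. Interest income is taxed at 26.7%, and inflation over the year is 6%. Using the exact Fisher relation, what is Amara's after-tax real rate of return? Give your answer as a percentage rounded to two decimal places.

-3.52%

After-tax nominal return = 3.1% × (1 − 0.267) = 2.2723%.
1 + r = 1.022723 / 1.06000 = 0.964833
After-tax real rate = 0.964833 − 1 → -3.52%.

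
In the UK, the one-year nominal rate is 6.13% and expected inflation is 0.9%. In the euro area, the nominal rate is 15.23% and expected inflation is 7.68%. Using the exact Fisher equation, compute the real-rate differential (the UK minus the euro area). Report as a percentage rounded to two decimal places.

The UK: (1 + 0.0613)/(1 + 0.0090) − 1 = 5.1833%
The euro area: (1 + 0.1523)/(1 + 0.0768) − 1 = 7.0115%
Differential = 5.1833% − 7.0115% = -1.8282% → -1.83%.

-1.83%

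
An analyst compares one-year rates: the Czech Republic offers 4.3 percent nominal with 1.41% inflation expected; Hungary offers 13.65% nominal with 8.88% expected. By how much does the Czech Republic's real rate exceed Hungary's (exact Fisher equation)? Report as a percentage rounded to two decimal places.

-1.53%

The Czech Republic: (1 + 0.0430)/(1 + 0.0141) − 1 = 2.8498%
Hungary: (1 + 0.1365)/(1 + 0.0888) − 1 = 4.3810%
Differential = 2.8498% − 4.3810% = -1.5312% → -1.53%.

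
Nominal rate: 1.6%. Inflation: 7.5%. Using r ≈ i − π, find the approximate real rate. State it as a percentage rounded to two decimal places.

-5.90%

r ≈ i − π = 1.6% − 7.5% = -5.90%.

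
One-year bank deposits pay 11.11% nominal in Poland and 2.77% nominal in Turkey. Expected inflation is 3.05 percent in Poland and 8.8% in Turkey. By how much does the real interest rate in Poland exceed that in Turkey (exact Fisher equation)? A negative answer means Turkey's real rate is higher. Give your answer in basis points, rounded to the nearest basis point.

Poland: (1 + 0.1111)/(1 + 0.0305) − 1 = 7.8214%
Turkey: (1 + 0.0277)/(1 + 0.0880) − 1 = -5.5423%
Differential = 7.8214% − (-5.5423%) = 13.3637% → 1336 basis points.

1336 basis points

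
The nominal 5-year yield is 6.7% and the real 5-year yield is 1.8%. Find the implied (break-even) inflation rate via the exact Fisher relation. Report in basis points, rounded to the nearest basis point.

(1 + π) = (1 + i)/(1 + r) = 1.06700 / 1.01800 = 1.048134
Break-even inflation = 1.048134 − 1 → 481 basis points.

481 basis points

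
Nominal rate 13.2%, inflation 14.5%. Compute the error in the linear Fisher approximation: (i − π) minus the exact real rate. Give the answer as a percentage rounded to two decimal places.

-0.16%

Approximate: r ≈ 13.200% − 14.500% = -1.3000%
Exact: (1 + 0.1320)/(1 + 0.1450) − 1 = -1.1354%
Error = -1.3000% − (-1.1354%) = -0.1646% → -0.16%.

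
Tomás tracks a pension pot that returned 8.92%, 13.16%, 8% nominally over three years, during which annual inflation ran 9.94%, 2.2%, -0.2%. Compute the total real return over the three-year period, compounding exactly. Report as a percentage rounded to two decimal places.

Compound the nominal returns: 1.0892 × 1.1316 × 1.0800 = 1.331142.
Compound inflation: 1.0994 × 1.0220 × 0.9980 = 1.121340.
Deflate: 1.331142 / 1.121340 = 1.187100.
Total real return = 1.187100 − 1 → 18.71%.

18.71%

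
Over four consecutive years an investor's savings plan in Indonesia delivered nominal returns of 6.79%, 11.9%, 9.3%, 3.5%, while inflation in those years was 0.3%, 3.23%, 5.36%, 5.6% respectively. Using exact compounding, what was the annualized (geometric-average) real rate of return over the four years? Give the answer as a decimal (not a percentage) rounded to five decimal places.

0.04080

Nominal growth factor = 1.0679 × 1.1190 × 1.0930 × 1.0350 = 1.35182721
Price-level growth factor = 1.0030 × 1.0323 × 1.0536 × 1.0560 = 1.15198425
Real growth factor = 1.35182721 / 1.15198425 = 1.17347717
Annualized real rate = 1.17347717^(1/4) − 1 = 4.0803% → 0.04080.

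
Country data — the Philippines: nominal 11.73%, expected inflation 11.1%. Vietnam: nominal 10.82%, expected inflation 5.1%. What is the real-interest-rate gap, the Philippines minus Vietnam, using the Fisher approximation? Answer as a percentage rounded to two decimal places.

-5.09%

The Philippines: 11.73% − 11.1% = 0.630%
Vietnam: 10.82% − 5.1% = 5.720%
Differential = -5.090% → -5.09%.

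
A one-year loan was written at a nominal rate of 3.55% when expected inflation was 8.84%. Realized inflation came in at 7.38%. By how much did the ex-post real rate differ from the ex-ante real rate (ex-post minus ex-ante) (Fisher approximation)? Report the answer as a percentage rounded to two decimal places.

Ex-ante: 3.55% − 8.84% = -5.290%
Ex-post: 3.55% − 7.38% = -3.830%
Difference (ex-post − ex-ante) = 1.4600% → 1.46%.

1.46%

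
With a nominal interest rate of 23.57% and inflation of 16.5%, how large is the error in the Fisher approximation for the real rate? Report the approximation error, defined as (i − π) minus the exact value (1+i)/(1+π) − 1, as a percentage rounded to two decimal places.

1.00%

Approximate: r ≈ 23.570% − 16.500% = 7.0700%
Exact: (1 + 0.2357)/(1 + 0.1650) − 1 = 6.0687%
Error = 7.0700% − 6.0687% = 1.0013% → 1.00%.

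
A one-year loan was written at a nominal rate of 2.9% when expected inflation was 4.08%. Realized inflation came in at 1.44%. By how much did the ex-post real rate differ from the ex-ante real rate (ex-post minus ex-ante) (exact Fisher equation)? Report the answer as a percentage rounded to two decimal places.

2.57%

Ex-ante: (1 + 0.0290)/(1 + 0.0408) − 1 = -1.1337%
Ex-post: (1 + 0.0290)/(1 + 0.0144) − 1 = 1.4393%
Difference (ex-post − ex-ante) = 2.5730% → 2.57%.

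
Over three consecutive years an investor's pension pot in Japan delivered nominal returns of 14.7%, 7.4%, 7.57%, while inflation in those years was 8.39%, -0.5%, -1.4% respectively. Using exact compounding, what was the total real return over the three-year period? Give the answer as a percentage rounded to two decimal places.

24.61%

Compound the nominal returns: 1.1470 × 1.0740 × 1.0757 = 1.325131.
Compound inflation: 1.0839 × 0.9950 × 0.9860 = 1.063382.
Deflate: 1.325131 / 1.063382 = 1.246148.
Total real return = 1.246148 − 1 → 24.61%.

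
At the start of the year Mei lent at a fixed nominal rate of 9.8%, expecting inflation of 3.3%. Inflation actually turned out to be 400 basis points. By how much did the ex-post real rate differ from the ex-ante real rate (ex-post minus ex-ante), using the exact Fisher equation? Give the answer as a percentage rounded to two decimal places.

Ex-ante: (1 + 0.0980)/(1 + 0.0330) − 1 = 6.2924%
Ex-post: (1 + 0.0980)/(1 + 0.0400) − 1 = 5.5769%
Difference (ex-post − ex-ante) = -0.7154% → -0.72%.

-0.72%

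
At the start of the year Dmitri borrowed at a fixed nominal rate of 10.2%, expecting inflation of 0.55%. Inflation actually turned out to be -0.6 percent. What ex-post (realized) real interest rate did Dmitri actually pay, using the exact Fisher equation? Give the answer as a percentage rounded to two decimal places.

10.87%

Ex-post: (1 + 0.1020)/(1 − 0.0060) − 1 = 10.8652%
So the realized real rate is 10.87%.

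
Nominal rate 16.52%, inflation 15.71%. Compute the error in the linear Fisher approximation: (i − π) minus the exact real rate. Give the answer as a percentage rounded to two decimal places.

0.11%

Approximate: r ≈ 16.520% − 15.710% = 0.8100%
Exact: (1 + 0.1652)/(1 + 0.1571) − 1 = 0.7000%
Error = 0.8100% − 0.7000% = 0.1100% → 0.11%.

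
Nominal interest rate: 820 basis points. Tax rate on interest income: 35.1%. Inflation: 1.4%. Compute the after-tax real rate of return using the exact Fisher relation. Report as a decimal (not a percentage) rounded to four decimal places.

0.0387

After-tax nominal return = 8.2% × (1 − 0.351) = 5.3218%.
1 + r = 1.053218 / 1.01400 = 1.038677
After-tax real rate = 1.038677 − 1 → 0.0387.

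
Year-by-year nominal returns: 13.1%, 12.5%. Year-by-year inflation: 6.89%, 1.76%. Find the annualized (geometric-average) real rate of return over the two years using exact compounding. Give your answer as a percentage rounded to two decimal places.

8.16%

Compound the nominal returns: 1.1310 × 1.1250 = 1.27237500.
Compound inflation: 1.0689 × 1.0176 = 1.08771264.
Deflate: 1.27237500 / 1.08771264 = 1.16977127.
Annualized real rate = 1.16977127^(1/2) − 1 = 8.1560% → 8.16%.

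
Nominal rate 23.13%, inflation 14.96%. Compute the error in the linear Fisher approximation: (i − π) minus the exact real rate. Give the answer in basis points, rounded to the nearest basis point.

Approximate: r ≈ 23.130% − 14.960% = 8.1700%
Exact: (1 + 0.2313)/(1 + 0.1496) − 1 = 7.1068%
Error = 8.1700% − 7.1068% = 1.0632% → 106 basis points.

106 basis points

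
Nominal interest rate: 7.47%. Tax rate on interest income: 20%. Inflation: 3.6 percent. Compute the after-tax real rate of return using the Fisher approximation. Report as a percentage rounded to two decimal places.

2.38%

After-tax nominal return = 7.47% × (1 − 0.2) = 5.9760%.
r ≈ 5.9760% − 3.6% → 2.38%.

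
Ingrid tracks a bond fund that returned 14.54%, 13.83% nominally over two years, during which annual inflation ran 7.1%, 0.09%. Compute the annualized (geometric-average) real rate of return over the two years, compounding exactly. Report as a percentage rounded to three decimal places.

Nominal growth factor = 1.1454 × 1.1383 = 1.30380882
Price-level growth factor = 1.0710 × 1.0009 = 1.07196390
Real growth factor = 1.30380882 / 1.07196390 = 1.21628053
Annualized real rate = 1.21628053^(1/2) − 1 = 10.2851% → 10.285%.

10.285%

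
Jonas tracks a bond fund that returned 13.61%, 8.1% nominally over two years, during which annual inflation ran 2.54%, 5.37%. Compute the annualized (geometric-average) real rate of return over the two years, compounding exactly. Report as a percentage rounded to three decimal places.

Compound the nominal returns: 1.1361 × 1.0810 = 1.22812410.
Compound inflation: 1.0254 × 1.0537 = 1.08046398.
Deflate: 1.22812410 / 1.08046398 = 1.13666362.
Annualized real rate = 1.13666362^(1/2) − 1 = 6.6144% → 6.614%.

6.614%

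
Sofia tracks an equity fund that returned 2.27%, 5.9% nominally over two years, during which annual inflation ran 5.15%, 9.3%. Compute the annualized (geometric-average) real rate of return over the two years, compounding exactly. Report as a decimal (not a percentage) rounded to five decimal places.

Compound the nominal returns: 1.0227 × 1.0590 = 1.08303930.
Compound inflation: 1.0515 × 1.0930 = 1.14928950.
Deflate: 1.08303930 / 1.14928950 = 0.94235552.
Annualized real rate = 0.94235552^(1/2) − 1 = -2.9250% → -0.02925.

-0.02925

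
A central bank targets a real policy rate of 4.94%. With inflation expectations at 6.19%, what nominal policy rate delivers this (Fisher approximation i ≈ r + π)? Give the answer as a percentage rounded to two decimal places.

i ≈ r + π = 4.94% + 6.19% = 11.13%.

11.13%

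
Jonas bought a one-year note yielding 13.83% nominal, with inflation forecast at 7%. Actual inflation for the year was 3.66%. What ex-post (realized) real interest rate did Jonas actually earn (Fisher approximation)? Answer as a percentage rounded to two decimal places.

10.17%

Ex-post: 13.83% − 3.66% = 10.170%
So the realized real rate is 10.17%.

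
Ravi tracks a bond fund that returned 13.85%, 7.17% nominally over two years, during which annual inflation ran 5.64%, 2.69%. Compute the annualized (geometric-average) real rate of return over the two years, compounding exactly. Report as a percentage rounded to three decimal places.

6.053%

Compound the nominal returns: 1.1385 × 1.0717 = 1.220130450.
Compound inflation: 1.0564 × 1.0269 = 1.084817160.
Deflate: 1.220130450 / 1.084817160 = 1.124733729.
Annualized real rate = 1.124733729^(1/2) − 1 = 6.05346% → 6.053%.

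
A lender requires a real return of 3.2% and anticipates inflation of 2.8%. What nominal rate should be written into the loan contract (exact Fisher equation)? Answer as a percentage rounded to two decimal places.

(1 + i) = (1 + r)(1 + π) = 1.03200 × 1.02800 = 1.060896
i = 1.060896 − 1, so the required nominal rate is 6.09%.

6.09%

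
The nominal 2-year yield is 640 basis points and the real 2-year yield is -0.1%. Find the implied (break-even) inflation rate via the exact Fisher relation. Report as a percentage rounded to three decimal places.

(1 + π) = (1 + i)/(1 + r) = 1.06400 / 0.99900 = 1.0650651
Break-even inflation = 1.0650651 − 1 → 6.507%.

6.507%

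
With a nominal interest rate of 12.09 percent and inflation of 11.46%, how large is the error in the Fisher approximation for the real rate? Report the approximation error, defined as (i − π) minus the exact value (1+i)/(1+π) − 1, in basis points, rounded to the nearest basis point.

6 basis points

Approximate: r ≈ 12.090% − 11.460% = 0.6300%
Exact: (1 + 0.1209)/(1 + 0.1146) − 1 = 0.5652%
Error = 0.6300% − 0.5652% = 0.0648% → 6 basis points.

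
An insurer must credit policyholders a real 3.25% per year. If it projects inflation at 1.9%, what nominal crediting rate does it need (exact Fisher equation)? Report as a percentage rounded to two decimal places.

5.21%

(1 + i) = (1 + r)(1 + π) = 1.03250 × 1.01900 = 1.0521175
i = 1.0521175 − 1, so the required nominal rate is 5.21%.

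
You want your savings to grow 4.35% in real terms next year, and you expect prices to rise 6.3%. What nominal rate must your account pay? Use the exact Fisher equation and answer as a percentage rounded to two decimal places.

10.92%

(1 + i) = (1 + r)(1 + π) = 1.04350 × 1.06300 = 1.1092405
i = 1.1092405 − 1, so the required nominal rate is 10.92%.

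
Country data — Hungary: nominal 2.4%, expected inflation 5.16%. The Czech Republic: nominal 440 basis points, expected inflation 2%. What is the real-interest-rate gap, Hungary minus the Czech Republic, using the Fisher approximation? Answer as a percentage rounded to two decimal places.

-5.16%

Hungary: 2.4% − 5.16% = -2.760%
The Czech Republic: 4.4% − 2% = 2.400%
Differential = -5.160% → -5.16%.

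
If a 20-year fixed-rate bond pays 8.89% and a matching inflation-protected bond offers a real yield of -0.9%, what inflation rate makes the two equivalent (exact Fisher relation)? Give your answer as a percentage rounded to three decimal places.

(1 + π) = (1 + i)/(1 + r) = 1.08890 / 0.99100 = 1.098789
Break-even inflation = 1.098789 − 1 → 9.879%.

9.879%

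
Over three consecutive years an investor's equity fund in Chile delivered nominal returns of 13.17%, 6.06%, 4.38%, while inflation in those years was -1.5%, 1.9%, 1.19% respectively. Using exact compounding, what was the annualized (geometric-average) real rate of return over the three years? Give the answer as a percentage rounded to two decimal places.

7.25%

Nominal growth factor = 1.1317 × 1.0606 × 1.0438 = 1.25285333
Price-level growth factor = 0.9850 × 1.0190 × 1.0119 = 1.01565921
Real growth factor = 1.25285333 / 1.01565921 = 1.23353711
Annualized real rate = 1.23353711^(1/3) − 1 = 7.2467% → 7.25%.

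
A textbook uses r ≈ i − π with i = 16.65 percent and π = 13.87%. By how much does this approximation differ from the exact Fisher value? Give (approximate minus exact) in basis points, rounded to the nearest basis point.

Approximate: r ≈ 16.650% − 13.870% = 2.7800%
Exact: (1 + 0.1665)/(1 + 0.1387) − 1 = 2.4414%
Error = 2.7800% − 2.4414% = 0.3386% → 34 basis points.

34 basis points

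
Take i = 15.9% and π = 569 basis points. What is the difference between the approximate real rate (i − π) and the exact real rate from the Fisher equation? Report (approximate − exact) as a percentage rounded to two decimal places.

Approximate: r ≈ 15.900% − 5.690% = 10.2100%
Exact: (1 + 0.1590)/(1 + 0.0569) − 1 = 9.6603%
Error = 10.2100% − 9.6603% = 0.5497% → 0.55%.

0.55%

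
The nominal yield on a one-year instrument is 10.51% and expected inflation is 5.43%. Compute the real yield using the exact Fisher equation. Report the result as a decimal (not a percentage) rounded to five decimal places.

By the Fisher relation, 1 + r = (1 + i)/(1 + π).
1 + r = 1.10510 / 1.05430 = 1.048184
r = 1.048184 − 1 = 4.8184%, i.e. 0.04818.

0.04818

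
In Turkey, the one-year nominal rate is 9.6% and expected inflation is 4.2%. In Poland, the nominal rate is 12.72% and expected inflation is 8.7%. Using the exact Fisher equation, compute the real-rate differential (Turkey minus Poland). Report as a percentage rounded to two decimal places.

1.48%

Turkey: (1 + 0.0960)/(1 + 0.0420) − 1 = 5.1823%
Poland: (1 + 0.1272)/(1 + 0.0870) − 1 = 3.6983%
Differential = 5.1823% − 3.6983% = 1.4841% → 1.48%.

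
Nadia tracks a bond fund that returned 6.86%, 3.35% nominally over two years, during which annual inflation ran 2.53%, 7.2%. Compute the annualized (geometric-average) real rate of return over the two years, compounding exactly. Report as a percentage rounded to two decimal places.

Nominal growth factor = 1.0686 × 1.0335 = 1.10439810
Price-level growth factor = 1.0253 × 1.0720 = 1.09912160
Real growth factor = 1.10439810 / 1.09912160 = 1.00480065
Annualized real rate = 1.00480065^(1/2) − 1 = 0.2397% → 0.24%.

0.24%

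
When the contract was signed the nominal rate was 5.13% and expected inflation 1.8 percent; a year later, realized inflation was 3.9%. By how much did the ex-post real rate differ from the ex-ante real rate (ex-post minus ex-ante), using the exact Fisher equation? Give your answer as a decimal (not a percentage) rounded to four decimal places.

-0.0209

Ex-ante: (1 + 0.0513)/(1 + 0.0180) − 1 = 3.2711%
Ex-post: (1 + 0.0513)/(1 + 0.0390) − 1 = 1.1838%
Difference (ex-post − ex-ante) = -2.0873% → -0.0209.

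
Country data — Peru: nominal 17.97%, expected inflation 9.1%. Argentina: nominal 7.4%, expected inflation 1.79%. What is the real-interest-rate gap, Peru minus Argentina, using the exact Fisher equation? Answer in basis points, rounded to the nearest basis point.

262 basis points

Peru: (1 + 0.1797)/(1 + 0.0910) − 1 = 8.1302%
Argentina: (1 + 0.0740)/(1 + 0.0179) − 1 = 5.5113%
Differential = 8.1302% − 5.5113% = 2.6188% → 262 basis points.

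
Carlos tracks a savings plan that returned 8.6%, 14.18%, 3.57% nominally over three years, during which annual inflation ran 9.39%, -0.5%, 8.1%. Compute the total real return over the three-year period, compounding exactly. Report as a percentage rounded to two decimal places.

Nominal growth factor = 1.0860 × 1.1418 × 1.0357 = 1.284263
Price-level growth factor = 1.0939 × 0.9950 × 1.0810 = 1.176593
Real growth factor = 1.284263 / 1.176593 = 1.091509
Total real return = 1.091509 − 1 → 9.15%.

9.15%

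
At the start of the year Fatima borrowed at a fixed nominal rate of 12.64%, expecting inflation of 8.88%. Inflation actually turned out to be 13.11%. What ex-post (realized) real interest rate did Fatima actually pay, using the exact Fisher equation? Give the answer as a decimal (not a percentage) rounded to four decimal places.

Ex-post: (1 + 0.1264)/(1 + 0.1311) − 1 = -0.4155%
So the realized real rate is -0.0042.

-0.0042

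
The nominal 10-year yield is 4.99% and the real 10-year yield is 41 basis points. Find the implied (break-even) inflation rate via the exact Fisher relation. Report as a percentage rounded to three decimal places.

(1 + π) = (1 + i)/(1 + r) = 1.04990 / 1.00410 = 1.045613
Break-even inflation = 1.045613 − 1 → 4.561%.

4.561%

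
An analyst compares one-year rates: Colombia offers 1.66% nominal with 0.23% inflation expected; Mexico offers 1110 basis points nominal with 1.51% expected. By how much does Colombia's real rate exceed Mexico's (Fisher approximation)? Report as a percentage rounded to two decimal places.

-8.16%

Colombia: 1.66% − 0.23% = 1.430%
Mexico: 11.1% − 1.51% = 9.590%
Differential = -8.160% → -8.16%.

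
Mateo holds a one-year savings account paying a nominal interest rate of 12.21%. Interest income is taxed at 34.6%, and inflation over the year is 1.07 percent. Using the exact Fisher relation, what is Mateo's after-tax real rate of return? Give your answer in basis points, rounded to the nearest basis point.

After-tax nominal return = 12.21% × (1 − 0.346) = 7.98534%.
1 + r = 1.0798534 / 1.01070 = 1.068421
After-tax real rate = 1.068421 − 1 → 684 basis points.

684 basis points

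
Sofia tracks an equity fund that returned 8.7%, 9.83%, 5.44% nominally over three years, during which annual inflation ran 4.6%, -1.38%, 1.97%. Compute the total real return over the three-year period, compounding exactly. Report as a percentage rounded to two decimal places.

19.67%

Nominal growth factor = 1.0870 × 1.0983 × 1.0544 = 1.258798
Price-level growth factor = 1.0460 × 0.9862 × 1.0197 = 1.051887
Real growth factor = 1.258798 / 1.051887 = 1.196704
Total real return = 1.196704 − 1 → 19.67%.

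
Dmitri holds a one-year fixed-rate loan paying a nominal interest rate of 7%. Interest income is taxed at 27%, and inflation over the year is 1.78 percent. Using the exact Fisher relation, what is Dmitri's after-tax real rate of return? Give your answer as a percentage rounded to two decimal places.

After-tax nominal return = 7% × (1 − 0.27) = 5.1100%.
1 + r = 1.05110 / 1.01780 = 1.032718
After-tax real rate = 1.032718 − 1 → 3.27%.

3.27%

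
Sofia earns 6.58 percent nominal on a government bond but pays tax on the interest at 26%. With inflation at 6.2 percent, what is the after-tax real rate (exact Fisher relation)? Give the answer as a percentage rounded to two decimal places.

-1.25%

After-tax nominal return = 6.58% × (1 − 0.26) = 4.8692%.
1 + r = 1.048692 / 1.06200 = 0.987469
After-tax real rate = 0.987469 − 1 → -1.25%.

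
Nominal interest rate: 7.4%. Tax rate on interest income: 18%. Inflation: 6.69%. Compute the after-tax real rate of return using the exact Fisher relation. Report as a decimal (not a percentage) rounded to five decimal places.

-0.00583

After-tax nominal return = 7.4% × (1 − 0.18) = 6.0680%.
1 + r = 1.06068 / 1.06690 = 0.994170
After-tax real rate = 0.994170 − 1 → -0.00583.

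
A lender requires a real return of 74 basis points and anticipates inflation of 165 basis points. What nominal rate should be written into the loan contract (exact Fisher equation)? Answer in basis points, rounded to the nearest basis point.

(1 + i) = (1 + r)(1 + π) = 1.00740 × 1.01650 = 1.0240221
i = 1.0240221 − 1, so the required nominal rate is 240 basis points.

240 basis points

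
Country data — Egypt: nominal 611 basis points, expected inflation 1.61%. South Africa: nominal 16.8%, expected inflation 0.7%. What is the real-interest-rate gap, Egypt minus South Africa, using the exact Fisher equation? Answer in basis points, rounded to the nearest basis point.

Egypt: (1 + 0.0611)/(1 + 0.0161) − 1 = 4.4287%
South Africa: (1 + 0.1680)/(1 + 0.0070) − 1 = 15.9881%
Differential = 4.4287% − 15.9881% = -11.5594% → -1156 basis points.

-1156 basis points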